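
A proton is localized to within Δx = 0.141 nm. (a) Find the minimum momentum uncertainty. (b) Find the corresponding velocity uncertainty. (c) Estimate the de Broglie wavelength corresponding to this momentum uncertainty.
(a) Δp_min = 3.740 × 10^-25 kg·m/s
(b) Δv_min = 223.578 m/s
(c) λ_dB = 1.772 nm

Step-by-step:

(a) From the uncertainty principle:
Δp_min = ℏ/(2Δx) = (1.055e-34 J·s)/(2 × 1.410e-10 m) = 3.740e-25 kg·m/s

(b) The velocity uncertainty:
Δv = Δp/m = (3.740e-25 kg·m/s)/(1.673e-27 kg) = 2.236e+02 m/s = 223.578 m/s

(c) The de Broglie wavelength for this momentum:
λ = h/p = (6.626e-34 J·s)/(3.740e-25 kg·m/s) = 1.772e-09 m = 1.772 nm

Note: The de Broglie wavelength is comparable to the localization size, as expected from wave-particle duality.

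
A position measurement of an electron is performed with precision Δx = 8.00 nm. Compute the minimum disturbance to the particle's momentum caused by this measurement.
6.591 × 10^-27 kg·m/s

The uncertainty principle implies that measuring position disturbs momentum:
ΔxΔp ≥ ℏ/2

When we measure position with precision Δx, we necessarily introduce a momentum uncertainty:
Δp ≥ ℏ/(2Δx)
Δp_min = (1.055e-34 J·s) / (2 × 8.000e-09 m)
Δp_min = 6.591e-27 kg·m/s

The more precisely we measure position, the greater the momentum disturbance.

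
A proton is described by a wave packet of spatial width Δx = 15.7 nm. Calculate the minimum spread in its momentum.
3.359 × 10^-27 kg·m/s

For a wave packet, the spatial width Δx and momentum spread Δp are related by the uncertainty principle:
ΔxΔp ≥ ℏ/2

The minimum momentum spread is:
Δp_min = ℏ/(2Δx)
Δp_min = (1.055e-34 J·s) / (2 × 1.570e-08 m)
Δp_min = 3.359e-27 kg·m/s

A wave packet cannot have both a well-defined position and well-defined momentum.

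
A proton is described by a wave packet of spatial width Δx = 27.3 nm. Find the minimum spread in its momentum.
1.931 × 10^-27 kg·m/s

For a wave packet, the spatial width Δx and momentum spread Δp are related by the uncertainty principle:
ΔxΔp ≥ ℏ/2

The minimum momentum spread is:
Δp_min = ℏ/(2Δx)
Δp_min = (1.055e-34 J·s) / (2 × 2.730e-08 m)
Δp_min = 1.931e-27 kg·m/s

A wave packet cannot have both a well-defined position and well-defined momentum.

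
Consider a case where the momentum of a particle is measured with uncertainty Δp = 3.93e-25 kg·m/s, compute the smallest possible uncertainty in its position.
134.169 pm

Using the Heisenberg uncertainty principle:
ΔxΔp ≥ ℏ/2

The minimum uncertainty in position is:
Δx_min = ℏ/(2Δp)
Δx_min = (1.055e-34 J·s) / (2 × 3.930e-25 kg·m/s)
Δx_min = 1.342e-10 m = 134.169 pm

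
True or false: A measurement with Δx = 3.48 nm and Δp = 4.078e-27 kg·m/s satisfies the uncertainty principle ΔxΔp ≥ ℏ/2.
No, it violates the uncertainty principle (impossible measurement).

Calculate the product ΔxΔp:
ΔxΔp = (3.480e-09 m) × (4.078e-27 kg·m/s)
ΔxΔp = 1.419e-35 J·s

Compare to the minimum allowed value ℏ/2:
ℏ/2 = 5.273e-35 J·s

Since ΔxΔp = 1.419e-35 J·s < 5.273e-35 J·s = ℏ/2,
the measurement violates the uncertainty principle.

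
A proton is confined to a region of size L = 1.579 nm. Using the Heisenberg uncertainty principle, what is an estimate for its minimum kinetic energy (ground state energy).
2.081 μeV

Using the uncertainty principle to estimate ground state energy:

1. The position uncertainty is approximately the confinement size:
   Δx ≈ L = 1.579e-09 m

2. From ΔxΔp ≥ ℏ/2, the minimum momentum uncertainty is:
   Δp ≈ ℏ/(2L) = 3.339e-26 kg·m/s

3. The kinetic energy is approximately:
   KE ≈ (Δp)²/(2m) = (3.339e-26)²/(2 × 1.673e-27 kg)
   KE ≈ 3.333e-25 J = 2.081 μeV

This is an order-of-magnitude estimate of the ground state energy.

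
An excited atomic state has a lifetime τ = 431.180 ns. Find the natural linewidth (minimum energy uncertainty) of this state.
763.268 peV

Using the energy-time uncertainty principle:
ΔEΔt ≥ ℏ/2

The lifetime τ represents the time uncertainty Δt.
The natural linewidth (minimum energy uncertainty) is:

ΔE = ℏ/(2τ)
ΔE = (1.055e-34 J·s) / (2 × 4.312e-07 s)
ΔE = 1.223e-28 J = 763.268 peV

This natural linewidth limits the precision of spectroscopic measurements.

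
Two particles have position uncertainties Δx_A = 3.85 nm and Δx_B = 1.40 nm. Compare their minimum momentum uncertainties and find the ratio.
Particle B has the larger minimum momentum uncertainty, by a factor of 2.75.

For each particle, the minimum momentum uncertainty is Δp_min = ℏ/(2Δx):

Particle A: Δp_A = ℏ/(2×3.850e-09 m) = 1.370e-26 kg·m/s
Particle B: Δp_B = ℏ/(2×1.400e-09 m) = 3.766e-26 kg·m/s

Ratio: Δp_B/Δp_A = 2.75

Since Δp_min ∝ 1/Δx, the particle with smaller position uncertainty (B) has larger momentum uncertainty.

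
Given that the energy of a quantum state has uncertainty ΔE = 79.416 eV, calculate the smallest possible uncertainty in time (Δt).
4.144 as

Using the energy-time uncertainty principle:
ΔEΔt ≥ ℏ/2

The minimum uncertainty in time is:
Δt_min = ℏ/(2ΔE)
Δt_min = (1.055e-34 J·s) / (2 × 1.272e-17 J)
Δt_min = 4.144e-18 s = 4.144 as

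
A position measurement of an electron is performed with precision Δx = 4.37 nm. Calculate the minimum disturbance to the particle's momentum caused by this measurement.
1.207 × 10^-26 kg·m/s

The uncertainty principle implies that measuring position disturbs momentum:
ΔxΔp ≥ ℏ/2

When we measure position with precision Δx, we necessarily introduce a momentum uncertainty:
Δp ≥ ℏ/(2Δx)
Δp_min = (1.055e-34 J·s) / (2 × 4.370e-09 m)
Δp_min = 1.207e-26 kg·m/s

The more precisely we measure position, the greater the momentum disturbance.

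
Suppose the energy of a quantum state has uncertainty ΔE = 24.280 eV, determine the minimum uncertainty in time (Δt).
13.555 as

Using the energy-time uncertainty principle:
ΔEΔt ≥ ℏ/2

The minimum uncertainty in time is:
Δt_min = ℏ/(2ΔE)
Δt_min = (1.055e-34 J·s) / (2 × 3.890e-18 J)
Δt_min = 1.355e-17 s = 13.555 as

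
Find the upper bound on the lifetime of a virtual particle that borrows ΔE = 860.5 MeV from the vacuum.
3.825 × 10^-25 s

Using the energy-time uncertainty principle:
ΔEΔt ≥ ℏ/2

For a virtual particle borrowing energy ΔE, the maximum lifetime is:
Δt_max = ℏ/(2ΔE)

Converting energy:
ΔE = 860.5 MeV = 1.379e-10 J

Δt_max = (1.055e-34 J·s) / (2 × 1.379e-10 J)
Δt_max = 3.825e-25 s = 3.825 × 10^-25 s

Virtual particles with higher borrowed energy exist for shorter times.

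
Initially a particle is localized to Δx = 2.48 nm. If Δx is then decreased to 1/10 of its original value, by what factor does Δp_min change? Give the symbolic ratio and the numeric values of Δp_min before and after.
Original Δp_min = 2.126 × 10^-26 kg·m/s; new Δp'_min = 2.126 × 10^-25 kg·m/s; ratio Δp'_min/Δp_min = 10.

From the uncertainty principle ΔxΔp ≥ ℏ/2, the minimum momentum uncertainty is Δp_min = ℏ/(2Δx).

Original (Δx = 2.48 nm = 2.480e-09 m):
Δp_min = (1.055e-34 J·s)/(2 × 2.480e-09 m) = 2.126e-26 kg·m/s

When Δx → (1/10)Δx:
Δp'_min = ℏ/(2 × (1/10)Δx) = 10 × ℏ/(2Δx) = 10 × Δp_min
Δp'_min = 10 × 2.126e-26 kg·m/s = 2.126e-25 kg·m/s

Since Δp_min ∝ 1/Δx, when Δx is decreased to 1/10 of its original value, Δp_min increases to 10 times its original value.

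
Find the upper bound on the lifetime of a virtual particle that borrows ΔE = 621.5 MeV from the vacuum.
5.295 × 10^-25 s

Using the energy-time uncertainty principle:
ΔEΔt ≥ ℏ/2

For a virtual particle borrowing energy ΔE, the maximum lifetime is:
Δt_max = ℏ/(2ΔE)

Converting energy:
ΔE = 621.5 MeV = 9.958e-11 J

Δt_max = (1.055e-34 J·s) / (2 × 9.958e-11 J)
Δt_max = 5.295e-25 s = 5.295 × 10^-25 s

Virtual particles with higher borrowed energy exist for shorter times.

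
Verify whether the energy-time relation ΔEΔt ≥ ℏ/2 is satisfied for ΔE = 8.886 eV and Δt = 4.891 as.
No, it violates the uncertainty relation.

Calculate the product ΔEΔt:
ΔE = 8.886 eV = 1.424e-18 J
ΔEΔt = (1.424e-18 J) × (4.891e-18 s)
ΔEΔt = 6.963e-36 J·s

Compare to the minimum allowed value ℏ/2:
ℏ/2 = 5.273e-35 J·s

Since ΔEΔt = 6.963e-36 J·s < 5.273e-35 J·s = ℏ/2,
this violates the uncertainty relation.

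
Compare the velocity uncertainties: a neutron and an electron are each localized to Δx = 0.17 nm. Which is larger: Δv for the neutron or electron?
The electron has the larger minimum velocity uncertainty, by a ratio of 1838.7.

For both particles, Δp_min = ℏ/(2Δx) = 3.102e-25 kg·m/s (same for both).

The velocity uncertainty is Δv = Δp/m:
- neutron: Δv = 3.102e-25 / 1.675e-27 = 1.852e+02 m/s = 185.183 m/s
- electron: Δv = 3.102e-25 / 9.109e-31 = 3.405e+05 m/s = 340.493 km/s

Ratio: 3.405e+05 / 1.852e+02 = 1838.7

The lighter particle has larger velocity uncertainty because Δv ∝ 1/m.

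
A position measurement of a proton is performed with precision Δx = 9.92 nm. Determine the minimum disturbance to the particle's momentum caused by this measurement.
5.315 × 10^-27 kg·m/s

The uncertainty principle implies that measuring position disturbs momentum:
ΔxΔp ≥ ℏ/2

When we measure position with precision Δx, we necessarily introduce a momentum uncertainty:
Δp ≥ ℏ/(2Δx)
Δp_min = (1.055e-34 J·s) / (2 × 9.920e-09 m)
Δp_min = 5.315e-27 kg·m/s

The more precisely we measure position, the greater the momentum disturbance.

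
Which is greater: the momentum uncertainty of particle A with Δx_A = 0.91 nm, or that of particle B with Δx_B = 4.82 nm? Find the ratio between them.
Particle A has the larger minimum momentum uncertainty, by a factor of 5.30.

For each particle, the minimum momentum uncertainty is Δp_min = ℏ/(2Δx):

Particle A: Δp_A = ℏ/(2×9.100e-10 m) = 5.794e-26 kg·m/s
Particle B: Δp_B = ℏ/(2×4.820e-09 m) = 1.094e-26 kg·m/s

Ratio: Δp_A/Δp_B = 5.30

Since Δp_min ∝ 1/Δx, the particle with smaller position uncertainty (A) has larger momentum uncertainty.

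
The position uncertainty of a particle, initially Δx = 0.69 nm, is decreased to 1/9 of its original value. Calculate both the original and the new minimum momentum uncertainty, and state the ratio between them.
Original Δp_min = 7.642 × 10^-26 kg·m/s; new Δp'_min = 6.878 × 10^-25 kg·m/s; ratio Δp'_min/Δp_min = 9.

From the uncertainty principle ΔxΔp ≥ ℏ/2, the minimum momentum uncertainty is Δp_min = ℏ/(2Δx).

Original (Δx = 0.69 nm = 6.900e-10 m):
Δp_min = (1.055e-34 J·s)/(2 × 6.900e-10 m) = 7.642e-26 kg·m/s

When Δx → (1/9)Δx:
Δp'_min = ℏ/(2 × (1/9)Δx) = 9 × ℏ/(2Δx) = 9 × Δp_min
Δp'_min = 9 × 7.642e-26 kg·m/s = 6.878e-25 kg·m/s

Since Δp_min ∝ 1/Δx, when Δx is decreased to 1/9 of its original value, Δp_min increases to 9 times its original value.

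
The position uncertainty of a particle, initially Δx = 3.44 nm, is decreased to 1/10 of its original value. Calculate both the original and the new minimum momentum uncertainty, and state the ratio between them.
Original Δp_min = 1.533 × 10^-26 kg·m/s; new Δp'_min = 1.533 × 10^-25 kg·m/s; ratio Δp'_min/Δp_min = 10.

From the uncertainty principle ΔxΔp ≥ ℏ/2, the minimum momentum uncertainty is Δp_min = ℏ/(2Δx).

Original (Δx = 3.44 nm = 3.440e-09 m):
Δp_min = (1.055e-34 J·s)/(2 × 3.440e-09 m) = 1.533e-26 kg·m/s

When Δx → (1/10)Δx:
Δp'_min = ℏ/(2 × (1/10)Δx) = 10 × ℏ/(2Δx) = 10 × Δp_min
Δp'_min = 10 × 1.533e-26 kg·m/s = 1.533e-25 kg·m/s

Since Δp_min ∝ 1/Δx, when Δx is decreased to 1/10 of its original value, Δp_min increases to 10 times its original value.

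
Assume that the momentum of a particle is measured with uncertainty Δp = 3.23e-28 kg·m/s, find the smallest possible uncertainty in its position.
163.246 nm

Using the Heisenberg uncertainty principle:
ΔxΔp ≥ ℏ/2

The minimum uncertainty in position is:
Δx_min = ℏ/(2Δp)
Δx_min = (1.055e-34 J·s) / (2 × 3.230e-28 kg·m/s)
Δx_min = 1.632e-07 m = 163.246 nm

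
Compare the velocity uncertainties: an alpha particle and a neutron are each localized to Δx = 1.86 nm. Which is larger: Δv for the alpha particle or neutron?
The neutron has the larger minimum velocity uncertainty, by a ratio of 4.0.

For both particles, Δp_min = ℏ/(2Δx) = 2.835e-26 kg·m/s (same for both).

The velocity uncertainty is Δv = Δp/m:
- alpha particle: Δv = 2.835e-26 / 6.645e-27 = 4.266e+00 m/s = 4.266 m/s
- neutron: Δv = 2.835e-26 / 1.675e-27 = 1.693e+01 m/s = 16.925 m/s

Ratio: 1.693e+01 / 4.266e+00 = 4.0

The lighter particle has larger velocity uncertainty because Δv ∝ 1/m.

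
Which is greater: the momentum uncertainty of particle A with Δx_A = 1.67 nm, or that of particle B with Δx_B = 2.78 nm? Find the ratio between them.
Particle A has the larger minimum momentum uncertainty, by a factor of 1.66.

For each particle, the minimum momentum uncertainty is Δp_min = ℏ/(2Δx):

Particle A: Δp_A = ℏ/(2×1.670e-09 m) = 3.157e-26 kg·m/s
Particle B: Δp_B = ℏ/(2×2.780e-09 m) = 1.897e-26 kg·m/s

Ratio: Δp_A/Δp_B = 1.66

Since Δp_min ∝ 1/Δx, the particle with smaller position uncertainty (A) has larger momentum uncertainty.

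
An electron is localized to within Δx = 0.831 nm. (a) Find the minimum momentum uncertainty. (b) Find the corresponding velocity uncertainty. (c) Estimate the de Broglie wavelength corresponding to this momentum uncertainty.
(a) Δp_min = 6.345 × 10^-26 kg·m/s
(b) Δv_min = 69.656 km/s
(c) λ_dB = 10.443 nm

Step-by-step:

(a) From the uncertainty principle:
Δp_min = ℏ/(2Δx) = (1.055e-34 J·s)/(2 × 8.310e-10 m) = 6.345e-26 kg·m/s

(b) The velocity uncertainty:
Δv = Δp/m = (6.345e-26 kg·m/s)/(9.109e-31 kg) = 6.966e+04 m/s = 69.656 km/s

(c) The de Broglie wavelength for this momentum:
λ = h/p = (6.626e-34 J·s)/(6.345e-26 kg·m/s) = 1.044e-08 m = 10.443 nm

Note: The de Broglie wavelength is comparable to the localization size, as expected from wave-particle duality.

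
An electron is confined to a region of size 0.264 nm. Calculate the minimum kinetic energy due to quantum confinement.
136.664 meV

Using the uncertainty principle:

1. Position uncertainty: Δx ≈ 2.640e-10 m
2. Minimum momentum uncertainty: Δp = ℏ/(2Δx) = 1.997e-25 kg·m/s
3. Minimum kinetic energy:
   KE = (Δp)²/(2m) = (1.997e-25)²/(2 × 9.109e-31 kg)
   KE = 2.190e-20 J = 136.664 meV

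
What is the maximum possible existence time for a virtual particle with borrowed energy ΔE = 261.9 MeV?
1.257 ys

Using the energy-time uncertainty principle:
ΔEΔt ≥ ℏ/2

For a virtual particle borrowing energy ΔE, the maximum lifetime is:
Δt_max = ℏ/(2ΔE)

Converting energy:
ΔE = 261.9 MeV = 4.196e-11 J

Δt_max = (1.055e-34 J·s) / (2 × 4.196e-11 J)
Δt_max = 1.257e-24 s = 1.257 ys

Virtual particles with higher borrowed energy exist for shorter times.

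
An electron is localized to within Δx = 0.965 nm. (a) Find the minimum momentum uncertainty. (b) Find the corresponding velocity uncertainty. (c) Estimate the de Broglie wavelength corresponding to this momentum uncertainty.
(a) Δp_min = 5.464 × 10^-26 kg·m/s
(b) Δv_min = 59.983 km/s
(c) λ_dB = 12.127 nm

Step-by-step:

(a) From the uncertainty principle:
Δp_min = ℏ/(2Δx) = (1.055e-34 J·s)/(2 × 9.650e-10 m) = 5.464e-26 kg·m/s

(b) The velocity uncertainty:
Δv = Δp/m = (5.464e-26 kg·m/s)/(9.109e-31 kg) = 5.998e+04 m/s = 59.983 km/s

(c) The de Broglie wavelength for this momentum:
λ = h/p = (6.626e-34 J·s)/(5.464e-26 kg·m/s) = 1.213e-08 m = 12.127 nm

Note: The de Broglie wavelength is comparable to the localization size, as expected from wave-particle duality.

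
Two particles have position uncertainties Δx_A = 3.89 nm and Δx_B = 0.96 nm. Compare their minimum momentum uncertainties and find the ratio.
Particle B has the larger minimum momentum uncertainty, by a factor of 4.05.

For each particle, the minimum momentum uncertainty is Δp_min = ℏ/(2Δx):

Particle A: Δp_A = ℏ/(2×3.890e-09 m) = 1.355e-26 kg·m/s
Particle B: Δp_B = ℏ/(2×9.600e-10 m) = 5.493e-26 kg·m/s

Ratio: Δp_B/Δp_A = 4.05

Since Δp_min ∝ 1/Δx, the particle with smaller position uncertainty (B) has larger momentum uncertainty.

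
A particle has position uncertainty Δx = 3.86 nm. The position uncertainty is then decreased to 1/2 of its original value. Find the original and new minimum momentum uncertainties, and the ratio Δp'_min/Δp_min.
Original Δp_min = 1.366 × 10^-26 kg·m/s; new Δp'_min = 2.732 × 10^-26 kg·m/s; ratio Δp'_min/Δp_min = 2.

From the uncertainty principle ΔxΔp ≥ ℏ/2, the minimum momentum uncertainty is Δp_min = ℏ/(2Δx).

Original (Δx = 3.86 nm = 3.860e-09 m):
Δp_min = (1.055e-34 J·s)/(2 × 3.860e-09 m) = 1.366e-26 kg·m/s

When Δx → (1/2)Δx:
Δp'_min = ℏ/(2 × (1/2)Δx) = 2 × ℏ/(2Δx) = 2 × Δp_min
Δp'_min = 2 × 1.366e-26 kg·m/s = 2.732e-26 kg·m/s

Since Δp_min ∝ 1/Δx, when Δx is decreased to 1/2 of its original value, Δp_min increases to 2 times its original value.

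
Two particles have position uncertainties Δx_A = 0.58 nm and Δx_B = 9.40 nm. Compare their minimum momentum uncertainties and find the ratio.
Particle A has the larger minimum momentum uncertainty, by a factor of 16.21.

For each particle, the minimum momentum uncertainty is Δp_min = ℏ/(2Δx):

Particle A: Δp_A = ℏ/(2×5.800e-10 m) = 9.091e-26 kg·m/s
Particle B: Δp_B = ℏ/(2×9.400e-09 m) = 5.609e-27 kg·m/s

Ratio: Δp_A/Δp_B = 16.21

Since Δp_min ∝ 1/Δx, the particle with smaller position uncertainty (A) has larger momentum uncertainty.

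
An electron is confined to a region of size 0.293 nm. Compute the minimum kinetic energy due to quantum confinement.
110.950 meV

Using the uncertainty principle:

1. Position uncertainty: Δx ≈ 2.930e-10 m
2. Minimum momentum uncertainty: Δp = ℏ/(2Δx) = 1.800e-25 kg·m/s
3. Minimum kinetic energy:
   KE = (Δp)²/(2m) = (1.800e-25)²/(2 × 9.109e-31 kg)
   KE = 1.778e-20 J = 110.950 meV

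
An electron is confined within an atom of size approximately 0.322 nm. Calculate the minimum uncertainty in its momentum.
1.638 × 10^-25 kg·m/s

Using the Heisenberg uncertainty principle:
ΔxΔp ≥ ℏ/2

With Δx ≈ L = 3.220e-10 m (the confinement size):
Δp_min = ℏ/(2Δx)
Δp_min = (1.055e-34 J·s) / (2 × 3.220e-10 m)
Δp_min = 1.638e-25 kg·m/s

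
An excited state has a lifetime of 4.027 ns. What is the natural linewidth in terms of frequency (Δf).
19.761 MHz

Using the energy-time uncertainty principle and E = hf:
ΔEΔt ≥ ℏ/2
hΔf·Δt ≥ ℏ/2

The minimum frequency uncertainty is:
Δf = ℏ/(2hτ) = 1/(4πτ)
Δf = 1/(4π × 4.027e-09 s)
Δf = 1.976e+07 Hz = 19.761 MHz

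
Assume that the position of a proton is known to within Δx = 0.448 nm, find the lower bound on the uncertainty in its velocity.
70.367 m/s

Using the Heisenberg uncertainty principle and Δp = mΔv:
ΔxΔp ≥ ℏ/2
Δx(mΔv) ≥ ℏ/2

The minimum uncertainty in velocity is:
Δv_min = ℏ/(2mΔx)
Δv_min = (1.055e-34 J·s) / (2 × 1.673e-27 kg × 4.480e-10 m)
Δv_min = 7.037e+01 m/s = 70.367 m/s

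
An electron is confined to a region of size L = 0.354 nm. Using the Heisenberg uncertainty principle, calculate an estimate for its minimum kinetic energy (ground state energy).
76.007 meV

Using the uncertainty principle to estimate ground state energy:

1. The position uncertainty is approximately the confinement size:
   Δx ≈ L = 3.540e-10 m

2. From ΔxΔp ≥ ℏ/2, the minimum momentum uncertainty is:
   Δp ≈ ℏ/(2L) = 1.490e-25 kg·m/s

3. The kinetic energy is approximately:
   KE ≈ (Δp)²/(2m) = (1.490e-25)²/(2 × 9.109e-31 kg)
   KE ≈ 1.218e-20 J = 76.007 meV

This is an order-of-magnitude estimate of the ground state energy.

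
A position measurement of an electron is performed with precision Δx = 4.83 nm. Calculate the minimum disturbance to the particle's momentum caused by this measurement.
1.092 × 10^-26 kg·m/s

The uncertainty principle implies that measuring position disturbs momentum:
ΔxΔp ≥ ℏ/2

When we measure position with precision Δx, we necessarily introduce a momentum uncertainty:
Δp ≥ ℏ/(2Δx)
Δp_min = (1.055e-34 J·s) / (2 × 4.830e-09 m)
Δp_min = 1.092e-26 kg·m/s

The more precisely we measure position, the greater the momentum disturbance.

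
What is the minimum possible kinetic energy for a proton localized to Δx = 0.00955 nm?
56.878 meV

Localizing a particle requires giving it sufficient momentum uncertainty:

1. From uncertainty principle: Δp ≥ ℏ/(2Δx)
   Δp_min = (1.055e-34 J·s) / (2 × 9.550e-12 m)
   Δp_min = 5.521e-24 kg·m/s

2. This momentum uncertainty corresponds to kinetic energy:
   KE ≈ (Δp)²/(2m) = (5.521e-24)²/(2 × 1.673e-27 kg)
   KE = 9.113e-21 J = 56.878 meV

Tighter localization requires more energy.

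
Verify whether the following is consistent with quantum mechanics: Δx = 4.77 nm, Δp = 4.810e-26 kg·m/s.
Yes, it satisfies the uncertainty principle.

Calculate the product ΔxΔp:
ΔxΔp = (4.770e-09 m) × (4.810e-26 kg·m/s)
ΔxΔp = 2.294e-34 J·s

Compare to the minimum allowed value ℏ/2:
ℏ/2 = 5.273e-35 J·s

Since ΔxΔp = 2.294e-34 J·s ≥ 5.273e-35 J·s = ℏ/2,
the measurement satisfies the uncertainty principle.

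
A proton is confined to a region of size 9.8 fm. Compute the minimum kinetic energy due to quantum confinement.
54.013 keV

Using the uncertainty principle:

1. Position uncertainty: Δx ≈ 9.800e-15 m
2. Minimum momentum uncertainty: Δp = ℏ/(2Δx) = 5.380e-21 kg·m/s
3. Minimum kinetic energy:
   KE = (Δp)²/(2m) = (5.380e-21)²/(2 × 1.673e-27 kg)
   KE = 8.654e-15 J = 54.013 keV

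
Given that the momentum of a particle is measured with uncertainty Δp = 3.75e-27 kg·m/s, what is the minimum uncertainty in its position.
14.061 nm

Using the Heisenberg uncertainty principle:
ΔxΔp ≥ ℏ/2

The minimum uncertainty in position is:
Δx_min = ℏ/(2Δp)
Δx_min = (1.055e-34 J·s) / (2 × 3.750e-27 kg·m/s)
Δx_min = 1.406e-08 m = 14.061 nm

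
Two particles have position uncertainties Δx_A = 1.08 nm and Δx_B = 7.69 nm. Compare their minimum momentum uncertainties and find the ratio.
Particle A has the larger minimum momentum uncertainty, by a factor of 7.12.

For each particle, the minimum momentum uncertainty is Δp_min = ℏ/(2Δx):

Particle A: Δp_A = ℏ/(2×1.080e-09 m) = 4.882e-26 kg·m/s
Particle B: Δp_B = ℏ/(2×7.690e-09 m) = 6.857e-27 kg·m/s

Ratio: Δp_A/Δp_B = 7.12

Since Δp_min ∝ 1/Δx, the particle with smaller position uncertainty (A) has larger momentum uncertainty.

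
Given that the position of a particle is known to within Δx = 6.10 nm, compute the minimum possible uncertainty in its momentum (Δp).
8.644 × 10^-27 kg·m/s

Using the Heisenberg uncertainty principle:
ΔxΔp ≥ ℏ/2

The minimum uncertainty in momentum is:
Δp_min = ℏ/(2Δx)
Δp_min = (1.055e-34 J·s) / (2 × 6.100e-09 m)
Δp_min = 8.644e-27 kg·m/s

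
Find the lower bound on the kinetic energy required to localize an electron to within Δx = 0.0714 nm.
1.868 eV

Localizing a particle requires giving it sufficient momentum uncertainty:

1. From uncertainty principle: Δp ≥ ℏ/(2Δx)
   Δp_min = (1.055e-34 J·s) / (2 × 7.140e-11 m)
   Δp_min = 7.385e-25 kg·m/s

2. This momentum uncertainty corresponds to kinetic energy:
   KE ≈ (Δp)²/(2m) = (7.385e-25)²/(2 × 9.109e-31 kg)
   KE = 2.993e-19 J = 1.868 eV

Tighter localization requires more energy.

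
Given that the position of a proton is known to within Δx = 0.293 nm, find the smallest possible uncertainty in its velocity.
107.592 m/s

Using the Heisenberg uncertainty principle and Δp = mΔv:
ΔxΔp ≥ ℏ/2
Δx(mΔv) ≥ ℏ/2

The minimum uncertainty in velocity is:
Δv_min = ℏ/(2mΔx)
Δv_min = (1.055e-34 J·s) / (2 × 1.673e-27 kg × 2.930e-10 m)
Δv_min = 1.076e+02 m/s = 107.592 m/s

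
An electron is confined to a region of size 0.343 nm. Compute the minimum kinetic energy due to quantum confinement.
80.961 meV

Using the uncertainty principle:

1. Position uncertainty: Δx ≈ 3.430e-10 m
2. Minimum momentum uncertainty: Δp = ℏ/(2Δx) = 1.537e-25 kg·m/s
3. Minimum kinetic energy:
   KE = (Δp)²/(2m) = (1.537e-25)²/(2 × 9.109e-31 kg)
   KE = 1.297e-20 J = 80.961 meV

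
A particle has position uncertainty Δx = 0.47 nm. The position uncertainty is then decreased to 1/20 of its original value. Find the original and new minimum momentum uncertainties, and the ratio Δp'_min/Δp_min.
Original Δp_min = 1.122 × 10^-25 kg·m/s; new Δp'_min = 2.244 × 10^-24 kg·m/s; ratio Δp'_min/Δp_min = 20.

From the uncertainty principle ΔxΔp ≥ ℏ/2, the minimum momentum uncertainty is Δp_min = ℏ/(2Δx).

Original (Δx = 0.47 nm = 4.700e-10 m):
Δp_min = (1.055e-34 J·s)/(2 × 4.700e-10 m) = 1.122e-25 kg·m/s

When Δx → (1/20)Δx:
Δp'_min = ℏ/(2 × (1/20)Δx) = 20 × ℏ/(2Δx) = 20 × Δp_min
Δp'_min = 20 × 1.122e-25 kg·m/s = 2.244e-24 kg·m/s

Since Δp_min ∝ 1/Δx, when Δx is decreased to 1/20 of its original value, Δp_min increases to 20 times its original value.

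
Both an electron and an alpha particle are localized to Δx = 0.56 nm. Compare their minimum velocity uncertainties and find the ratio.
The electron has the larger minimum velocity uncertainty, by a ratio of 7294.3.

For both particles, Δp_min = ℏ/(2Δx) = 9.416e-26 kg·m/s (same for both).

The velocity uncertainty is Δv = Δp/m:
- electron: Δv = 9.416e-26 / 9.109e-31 = 1.034e+05 m/s = 103.364 km/s
- alpha particle: Δv = 9.416e-26 / 6.645e-27 = 1.417e+01 m/s = 14.171 m/s

Ratio: 1.034e+05 / 1.417e+01 = 7294.3

The lighter particle has larger velocity uncertainty because Δv ∝ 1/m.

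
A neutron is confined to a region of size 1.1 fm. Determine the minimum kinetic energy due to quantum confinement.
4.281 MeV

Using the uncertainty principle:

1. Position uncertainty: Δx ≈ 1.100e-15 m
2. Minimum momentum uncertainty: Δp = ℏ/(2Δx) = 4.794e-20 kg·m/s
3. Minimum kinetic energy:
   KE = (Δp)²/(2m) = (4.794e-20)²/(2 × 1.675e-27 kg)
   KE = 6.859e-13 J = 4.281 MeV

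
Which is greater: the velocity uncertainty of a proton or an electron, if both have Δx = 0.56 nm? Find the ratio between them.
The electron has the larger minimum velocity uncertainty, by a ratio of 1836.2.

For both particles, Δp_min = ℏ/(2Δx) = 9.416e-26 kg·m/s (same for both).

The velocity uncertainty is Δv = Δp/m:
- proton: Δv = 9.416e-26 / 1.673e-27 = 5.629e+01 m/s = 56.294 m/s
- electron: Δv = 9.416e-26 / 9.109e-31 = 1.034e+05 m/s = 103.364 km/s

Ratio: 1.034e+05 / 5.629e+01 = 1836.2

The lighter particle has larger velocity uncertainty because Δv ∝ 1/m.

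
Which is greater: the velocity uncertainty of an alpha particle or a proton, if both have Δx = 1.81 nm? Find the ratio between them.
The proton has the larger minimum velocity uncertainty, by a ratio of 4.0.

For both particles, Δp_min = ℏ/(2Δx) = 2.913e-26 kg·m/s (same for both).

The velocity uncertainty is Δv = Δp/m:
- alpha particle: Δv = 2.913e-26 / 6.645e-27 = 4.384e+00 m/s = 4.384 m/s
- proton: Δv = 2.913e-26 / 1.673e-27 = 1.742e+01 m/s = 17.417 m/s

Ratio: 1.742e+01 / 4.384e+00 = 4.0

The lighter particle has larger velocity uncertainty because Δv ∝ 1/m.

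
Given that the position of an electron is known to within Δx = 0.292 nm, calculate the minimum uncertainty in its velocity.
198.232 km/s

Using the Heisenberg uncertainty principle and Δp = mΔv:
ΔxΔp ≥ ℏ/2
Δx(mΔv) ≥ ℏ/2

The minimum uncertainty in velocity is:
Δv_min = ℏ/(2mΔx)
Δv_min = (1.055e-34 J·s) / (2 × 9.109e-31 kg × 2.920e-10 m)
Δv_min = 1.982e+05 m/s = 198.232 km/s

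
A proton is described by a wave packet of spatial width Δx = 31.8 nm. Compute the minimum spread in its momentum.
1.658 × 10^-27 kg·m/s

For a wave packet, the spatial width Δx and momentum spread Δp are related by the uncertainty principle:
ΔxΔp ≥ ℏ/2

The minimum momentum spread is:
Δp_min = ℏ/(2Δx)
Δp_min = (1.055e-34 J·s) / (2 × 3.180e-08 m)
Δp_min = 1.658e-27 kg·m/s

A wave packet cannot have both a well-defined position and well-defined momentum.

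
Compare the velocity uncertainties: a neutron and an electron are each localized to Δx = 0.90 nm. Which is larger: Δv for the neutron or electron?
The electron has the larger minimum velocity uncertainty, by a ratio of 1838.7.

For both particles, Δp_min = ℏ/(2Δx) = 5.859e-26 kg·m/s (same for both).

The velocity uncertainty is Δv = Δp/m:
- neutron: Δv = 5.859e-26 / 1.675e-27 = 3.498e+01 m/s = 34.979 m/s
- electron: Δv = 5.859e-26 / 9.109e-31 = 6.432e+04 m/s = 64.315 km/s

Ratio: 6.432e+04 / 3.498e+01 = 1838.7

The lighter particle has larger velocity uncertainty because Δv ∝ 1/m.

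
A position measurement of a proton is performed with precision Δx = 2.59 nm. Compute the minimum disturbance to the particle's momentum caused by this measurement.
2.036 × 10^-26 kg·m/s

The uncertainty principle implies that measuring position disturbs momentum:
ΔxΔp ≥ ℏ/2

When we measure position with precision Δx, we necessarily introduce a momentum uncertainty:
Δp ≥ ℏ/(2Δx)
Δp_min = (1.055e-34 J·s) / (2 × 2.590e-09 m)
Δp_min = 2.036e-26 kg·m/s

The more precisely we measure position, the greater the momentum disturbance.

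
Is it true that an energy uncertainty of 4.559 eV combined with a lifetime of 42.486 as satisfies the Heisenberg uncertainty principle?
No, it violates the uncertainty relation.

Calculate the product ΔEΔt:
ΔE = 4.559 eV = 7.304e-19 J
ΔEΔt = (7.304e-19 J) × (4.249e-17 s)
ΔEΔt = 3.103e-35 J·s

Compare to the minimum allowed value ℏ/2:
ℏ/2 = 5.273e-35 J·s

Since ΔEΔt = 3.103e-35 J·s < 5.273e-35 J·s = ℏ/2,
this violates the uncertainty relation.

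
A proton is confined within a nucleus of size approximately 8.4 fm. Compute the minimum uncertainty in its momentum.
6.277 × 10^-21 kg·m/s

Using the Heisenberg uncertainty principle:
ΔxΔp ≥ ℏ/2

With Δx ≈ L = 8.400e-15 m (the confinement size):
Δp_min = ℏ/(2Δx)
Δp_min = (1.055e-34 J·s) / (2 × 8.400e-15 m)
Δp_min = 6.277e-21 kg·m/s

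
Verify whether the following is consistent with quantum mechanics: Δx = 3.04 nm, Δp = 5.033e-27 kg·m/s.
No, it violates the uncertainty principle (impossible measurement).

Calculate the product ΔxΔp:
ΔxΔp = (3.040e-09 m) × (5.033e-27 kg·m/s)
ΔxΔp = 1.530e-35 J·s

Compare to the minimum allowed value ℏ/2:
ℏ/2 = 5.273e-35 J·s

Since ΔxΔp = 1.530e-35 J·s < 5.273e-35 J·s = ℏ/2,
the measurement violates the uncertainty principle.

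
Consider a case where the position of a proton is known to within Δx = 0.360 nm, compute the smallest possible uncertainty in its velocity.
87.568 m/s

Using the Heisenberg uncertainty principle and Δp = mΔv:
ΔxΔp ≥ ℏ/2
Δx(mΔv) ≥ ℏ/2

The minimum uncertainty in velocity is:
Δv_min = ℏ/(2mΔx)
Δv_min = (1.055e-34 J·s) / (2 × 1.673e-27 kg × 3.600e-10 m)
Δv_min = 8.757e+01 m/s = 87.568 m/s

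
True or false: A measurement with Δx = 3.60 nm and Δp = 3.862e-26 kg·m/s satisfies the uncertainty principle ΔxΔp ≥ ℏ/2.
Yes, it satisfies the uncertainty principle.

Calculate the product ΔxΔp:
ΔxΔp = (3.600e-09 m) × (3.862e-26 kg·m/s)
ΔxΔp = 1.390e-34 J·s

Compare to the minimum allowed value ℏ/2:
ℏ/2 = 5.273e-35 J·s

Since ΔxΔp = 1.390e-34 J·s ≥ 5.273e-35 J·s = ℏ/2,
the measurement satisfies the uncertainty principle.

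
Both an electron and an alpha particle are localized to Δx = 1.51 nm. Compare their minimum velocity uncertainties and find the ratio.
The electron has the larger minimum velocity uncertainty, by a ratio of 7294.3.

For both particles, Δp_min = ℏ/(2Δx) = 3.492e-26 kg·m/s (same for both).

The velocity uncertainty is Δv = Δp/m:
- electron: Δv = 3.492e-26 / 9.109e-31 = 3.833e+04 m/s = 38.334 km/s
- alpha particle: Δv = 3.492e-26 / 6.645e-27 = 5.255e+00 m/s = 5.255 m/s

Ratio: 3.833e+04 / 5.255e+00 = 7294.3

The lighter particle has larger velocity uncertainty because Δv ∝ 1/m.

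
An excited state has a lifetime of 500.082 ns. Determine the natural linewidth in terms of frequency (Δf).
159.129 kHz

Using the energy-time uncertainty principle and E = hf:
ΔEΔt ≥ ℏ/2
hΔf·Δt ≥ ℏ/2

The minimum frequency uncertainty is:
Δf = ℏ/(2hτ) = 1/(4πτ)
Δf = 1/(4π × 5.001e-07 s)
Δf = 1.591e+05 Hz = 159.129 kHz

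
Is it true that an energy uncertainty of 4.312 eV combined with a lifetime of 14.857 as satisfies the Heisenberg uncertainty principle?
No, it violates the uncertainty relation.

Calculate the product ΔEΔt:
ΔE = 4.312 eV = 6.909e-19 J
ΔEΔt = (6.909e-19 J) × (1.486e-17 s)
ΔEΔt = 1.026e-35 J·s

Compare to the minimum allowed value ℏ/2:
ℏ/2 = 5.273e-35 J·s

Since ΔEΔt = 1.026e-35 J·s < 5.273e-35 J·s = ℏ/2,
this violates the uncertainty relation.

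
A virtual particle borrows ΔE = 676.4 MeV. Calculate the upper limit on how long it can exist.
4.866 × 10^-25 s

Using the energy-time uncertainty principle:
ΔEΔt ≥ ℏ/2

For a virtual particle borrowing energy ΔE, the maximum lifetime is:
Δt_max = ℏ/(2ΔE)

Converting energy:
ΔE = 676.4 MeV = 1.084e-10 J

Δt_max = (1.055e-34 J·s) / (2 × 1.084e-10 J)
Δt_max = 4.866e-25 s = 4.866 × 10^-25 s

Virtual particles with higher borrowed energy exist for shorter times.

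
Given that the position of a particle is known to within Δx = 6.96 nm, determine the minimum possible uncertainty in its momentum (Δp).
7.576 × 10^-27 kg·m/s

Using the Heisenberg uncertainty principle:
ΔxΔp ≥ ℏ/2

The minimum uncertainty in momentum is:
Δp_min = ℏ/(2Δx)
Δp_min = (1.055e-34 J·s) / (2 × 6.960e-09 m)
Δp_min = 7.576e-27 kg·m/s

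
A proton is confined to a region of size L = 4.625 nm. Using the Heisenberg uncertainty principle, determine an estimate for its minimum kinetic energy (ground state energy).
242.511 neV

Using the uncertainty principle to estimate ground state energy:

1. The position uncertainty is approximately the confinement size:
   Δx ≈ L = 4.625e-09 m

2. From ΔxΔp ≥ ℏ/2, the minimum momentum uncertainty is:
   Δp ≈ ℏ/(2L) = 1.140e-26 kg·m/s

3. The kinetic energy is approximately:
   KE ≈ (Δp)²/(2m) = (1.140e-26)²/(2 × 1.673e-27 kg)
   KE ≈ 3.885e-26 J = 242.511 neV

This is an order-of-magnitude estimate of the ground state energy.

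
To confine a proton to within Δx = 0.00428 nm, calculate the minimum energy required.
283.183 meV

Localizing a particle requires giving it sufficient momentum uncertainty:

1. From uncertainty principle: Δp ≥ ℏ/(2Δx)
   Δp_min = (1.055e-34 J·s) / (2 × 4.280e-12 m)
   Δp_min = 1.232e-23 kg·m/s

2. This momentum uncertainty corresponds to kinetic energy:
   KE ≈ (Δp)²/(2m) = (1.232e-23)²/(2 × 1.673e-27 kg)
   KE = 4.537e-20 J = 283.183 meV

Tighter localization requires more energy.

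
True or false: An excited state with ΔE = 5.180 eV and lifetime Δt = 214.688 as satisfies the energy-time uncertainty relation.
Yes, it satisfies the uncertainty relation.

Calculate the product ΔEΔt:
ΔE = 5.180 eV = 8.299e-19 J
ΔEΔt = (8.299e-19 J) × (2.147e-16 s)
ΔEΔt = 1.782e-34 J·s

Compare to the minimum allowed value ℏ/2:
ℏ/2 = 5.273e-35 J·s

Since ΔEΔt = 1.782e-34 J·s ≥ 5.273e-35 J·s = ℏ/2,
this satisfies the uncertainty relation.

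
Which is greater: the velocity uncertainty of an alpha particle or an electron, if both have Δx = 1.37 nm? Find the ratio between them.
The electron has the larger minimum velocity uncertainty, by a ratio of 7294.3.

For both particles, Δp_min = ℏ/(2Δx) = 3.849e-26 kg·m/s (same for both).

The velocity uncertainty is Δv = Δp/m:
- alpha particle: Δv = 3.849e-26 / 6.645e-27 = 5.792e+00 m/s = 5.792 m/s
- electron: Δv = 3.849e-26 / 9.109e-31 = 4.225e+04 m/s = 42.251 km/s

Ratio: 4.225e+04 / 5.792e+00 = 7294.3

The lighter particle has larger velocity uncertainty because Δv ∝ 1/m.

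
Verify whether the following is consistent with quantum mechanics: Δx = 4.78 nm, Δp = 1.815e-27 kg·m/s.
No, it violates the uncertainty principle (impossible measurement).

Calculate the product ΔxΔp:
ΔxΔp = (4.780e-09 m) × (1.815e-27 kg·m/s)
ΔxΔp = 8.676e-36 J·s

Compare to the minimum allowed value ℏ/2:
ℏ/2 = 5.273e-35 J·s

Since ΔxΔp = 8.676e-36 J·s < 5.273e-35 J·s = ℏ/2,
the measurement violates the uncertainty principle.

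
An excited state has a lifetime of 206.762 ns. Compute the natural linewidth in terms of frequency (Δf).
384.875 kHz

Using the energy-time uncertainty principle and E = hf:
ΔEΔt ≥ ℏ/2
hΔf·Δt ≥ ℏ/2

The minimum frequency uncertainty is:
Δf = ℏ/(2hτ) = 1/(4πτ)
Δf = 1/(4π × 2.068e-07 s)
Δf = 3.849e+05 Hz = 384.875 kHz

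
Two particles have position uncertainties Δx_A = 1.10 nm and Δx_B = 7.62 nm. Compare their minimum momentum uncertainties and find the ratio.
Particle A has the larger minimum momentum uncertainty, by a factor of 6.93.

For each particle, the minimum momentum uncertainty is Δp_min = ℏ/(2Δx):

Particle A: Δp_A = ℏ/(2×1.100e-09 m) = 4.794e-26 kg·m/s
Particle B: Δp_B = ℏ/(2×7.620e-09 m) = 6.920e-27 kg·m/s

Ratio: Δp_A/Δp_B = 6.93

Since Δp_min ∝ 1/Δx, the particle with smaller position uncertainty (A) has larger momentum uncertainty.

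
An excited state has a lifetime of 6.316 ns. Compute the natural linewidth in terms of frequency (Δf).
12.599 MHz

Using the energy-time uncertainty principle and E = hf:
ΔEΔt ≥ ℏ/2
hΔf·Δt ≥ ℏ/2

The minimum frequency uncertainty is:
Δf = ℏ/(2hτ) = 1/(4πτ)
Δf = 1/(4π × 6.316e-09 s)
Δf = 1.260e+07 Hz = 12.599 MHz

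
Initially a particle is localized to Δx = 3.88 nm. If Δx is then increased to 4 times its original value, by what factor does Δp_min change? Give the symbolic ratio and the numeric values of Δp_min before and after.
Original Δp_min = 1.359 × 10^-26 kg·m/s; new Δp'_min = 3.397 × 10^-27 kg·m/s; ratio Δp'_min/Δp_min = 1/4.

From the uncertainty principle ΔxΔp ≥ ℏ/2, the minimum momentum uncertainty is Δp_min = ℏ/(2Δx).

Original (Δx = 3.88 nm = 3.880e-09 m):
Δp_min = (1.055e-34 J·s)/(2 × 3.880e-09 m) = 1.359e-26 kg·m/s

When Δx → 4Δx:
Δp'_min = ℏ/(2 × 4Δx) = (1/4) × ℏ/(2Δx) = (1/4) × Δp_min
Δp'_min = 1/4 × 1.359e-26 kg·m/s = 3.397e-27 kg·m/s

Since Δp_min ∝ 1/Δx, when Δx is increased to 4 times its original value, Δp_min decreases to 1/4 of its original value.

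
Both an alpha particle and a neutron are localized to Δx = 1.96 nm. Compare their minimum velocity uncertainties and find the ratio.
The neutron has the larger minimum velocity uncertainty, by a ratio of 4.0.

For both particles, Δp_min = ℏ/(2Δx) = 2.690e-26 kg·m/s (same for both).

The velocity uncertainty is Δv = Δp/m:
- alpha particle: Δv = 2.690e-26 / 6.645e-27 = 4.049e+00 m/s = 4.049 m/s
- neutron: Δv = 2.690e-26 / 1.675e-27 = 1.606e+01 m/s = 16.062 m/s

Ratio: 1.606e+01 / 4.049e+00 = 4.0

The lighter particle has larger velocity uncertainty because Δv ∝ 1/m.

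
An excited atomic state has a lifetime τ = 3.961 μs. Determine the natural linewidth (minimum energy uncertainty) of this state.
83.087 peV

Using the energy-time uncertainty principle:
ΔEΔt ≥ ℏ/2

The lifetime τ represents the time uncertainty Δt.
The natural linewidth (minimum energy uncertainty) is:

ΔE = ℏ/(2τ)
ΔE = (1.055e-34 J·s) / (2 × 3.961e-06 s)
ΔE = 1.331e-29 J = 83.087 peV

This natural linewidth limits the precision of spectroscopic measurements.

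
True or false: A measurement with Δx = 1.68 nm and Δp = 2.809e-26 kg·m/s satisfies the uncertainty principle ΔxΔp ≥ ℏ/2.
No, it violates the uncertainty principle (impossible measurement).

Calculate the product ΔxΔp:
ΔxΔp = (1.680e-09 m) × (2.809e-26 kg·m/s)
ΔxΔp = 4.719e-35 J·s

Compare to the minimum allowed value ℏ/2:
ℏ/2 = 5.273e-35 J·s

Since ΔxΔp = 4.719e-35 J·s < 5.273e-35 J·s = ℏ/2,
the measurement violates the uncertainty principle.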